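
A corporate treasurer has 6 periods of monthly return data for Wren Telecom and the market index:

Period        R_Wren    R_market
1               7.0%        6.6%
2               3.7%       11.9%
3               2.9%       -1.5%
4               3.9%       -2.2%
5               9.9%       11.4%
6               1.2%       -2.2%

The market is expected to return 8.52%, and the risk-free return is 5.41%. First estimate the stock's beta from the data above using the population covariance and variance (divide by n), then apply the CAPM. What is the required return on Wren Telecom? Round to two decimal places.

Mean R_i = (7.0 + 3.7 + 2.9 + 3.9 + 9.9 + 1.2) / 6 = 4.7667%
Mean R_m = (6.6 + 11.9 − 1.5 − 2.2 + 11.4 − 2.2) / 6 = 4.0000%
Σ(R_i − R̄_i)(R_m − R̄_m) = 73.1200  ⇒  Cov = 73.1200 / 6 = 12.1867
Σ(R_m − R̄_m)² = 231.0600  ⇒  Var(R_m) = 231.0600 / 6 = 38.5100
β = Cov / Var(R_m) = 12.1867 / 38.5100 = 0.3165
MRP = 8.52% − 5.41% = 3.11%
E(R) = R_f + β × MRP = 5.41% + 0.3165 × 3.11% = 6.39%

6.39%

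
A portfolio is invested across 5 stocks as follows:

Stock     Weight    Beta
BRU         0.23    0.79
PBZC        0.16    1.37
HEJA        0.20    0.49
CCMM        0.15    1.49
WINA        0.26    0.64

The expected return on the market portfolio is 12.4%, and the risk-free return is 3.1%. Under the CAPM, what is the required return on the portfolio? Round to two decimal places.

11.37%

β_P = Σ w_i β_i = 0.23×0.79 + 0.16×1.37 + 0.20×0.49 + 0.15×1.49 + 0.26×0.64 = 0.8888
MRP = 12.4% − 3.1% = 9.30%
E(R_P) = R_f + β_P × MRP = 3.1% + 0.8888 × 9.3% = 11.37%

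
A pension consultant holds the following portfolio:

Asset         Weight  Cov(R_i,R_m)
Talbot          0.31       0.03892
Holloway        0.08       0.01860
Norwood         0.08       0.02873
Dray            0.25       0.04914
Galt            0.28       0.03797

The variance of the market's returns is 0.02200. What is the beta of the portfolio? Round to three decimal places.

1.762

β_Talbot = 0.03892 / 0.02200 = 1.7691
β_Holloway = 0.01860 / 0.02200 = 0.8455
β_Norwood = 0.02873 / 0.02200 = 1.3059
β_Dray = 0.04914 / 0.02200 = 2.2336
β_Galt = 0.03797 / 0.02200 = 1.7259
β_P = Σ w_i β_i = 0.31×1.7691 + 0.08×0.8455 + 0.08×1.3059 + 0.25×2.2336 + 0.28×1.7259 = 1.7622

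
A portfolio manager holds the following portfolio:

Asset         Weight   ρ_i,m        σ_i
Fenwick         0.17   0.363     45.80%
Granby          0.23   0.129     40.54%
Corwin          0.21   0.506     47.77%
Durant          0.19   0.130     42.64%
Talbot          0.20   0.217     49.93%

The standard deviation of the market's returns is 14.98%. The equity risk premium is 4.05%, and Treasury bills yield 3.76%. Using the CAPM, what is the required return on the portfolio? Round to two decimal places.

β_Fenwick = 0.363 × 45.80% / 14.98% = 1.1098
β_Granby = 0.129 × 40.54% / 14.98% = 0.3491
β_Corwin = 0.506 × 47.77% / 14.98% = 1.6136
β_Durant = 0.130 × 42.64% / 14.98% = 0.3700
β_Talbot = 0.217 × 49.93% / 14.98% = 0.7233
β_P = Σ w_i β_i = 0.17×1.1098 + 0.23×0.3491 + 0.21×1.6136 + 0.19×0.3700 + 0.20×0.7233 = 0.8228
E(R_P) = R_f + β_P × MRP = 3.76% + 0.8228 × 4.05% = 7.09%

7.09%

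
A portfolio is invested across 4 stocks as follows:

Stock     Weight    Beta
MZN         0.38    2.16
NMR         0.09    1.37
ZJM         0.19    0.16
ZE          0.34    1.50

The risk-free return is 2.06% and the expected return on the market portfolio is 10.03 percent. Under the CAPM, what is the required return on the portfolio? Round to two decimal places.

13.89%

β_P = Σ w_i β_i = 0.38×2.16 + 0.09×1.37 + 0.19×0.16 + 0.34×1.50 = 1.4845
MRP = 10.03% − 2.06% = 7.97%
E(R_P) = R_f + β_P × MRP = 2.06% + 1.4845 × 7.97% = 13.89%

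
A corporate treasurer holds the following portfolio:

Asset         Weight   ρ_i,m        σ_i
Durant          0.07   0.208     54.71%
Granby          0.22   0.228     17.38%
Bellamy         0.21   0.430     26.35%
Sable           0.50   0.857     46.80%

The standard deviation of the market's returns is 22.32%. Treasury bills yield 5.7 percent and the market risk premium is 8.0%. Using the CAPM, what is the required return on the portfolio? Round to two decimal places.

14.34%

β_Durant = 0.208 × 54.71% / 22.32% = 0.5098
β_Granby = 0.228 × 17.38% / 22.32% = 0.1775
β_Bellamy = 0.430 × 26.35% / 22.32% = 0.5076
β_Sable = 0.857 × 46.80% / 22.32% = 1.7969
β_P = Σ w_i β_i = 0.07×0.5098 + 0.22×0.1775 + 0.21×0.5076 + 0.50×1.7969 = 1.0798
E(R_P) = R_f + β_P × MRP = 5.7% + 1.0798 × 8.0% = 14.34%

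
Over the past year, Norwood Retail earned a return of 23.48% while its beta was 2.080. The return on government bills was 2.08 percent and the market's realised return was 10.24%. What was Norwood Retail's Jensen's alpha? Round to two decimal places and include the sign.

Market excess return = 10.24% − 2.08% = 8.16%
CAPM benchmark = R_f + β(R_m − R_f) = 2.08% + 2.080 × 8.16% = 19.05280%
α = actual − benchmark = 23.48% − 19.05280% = +4.43%

+4.43%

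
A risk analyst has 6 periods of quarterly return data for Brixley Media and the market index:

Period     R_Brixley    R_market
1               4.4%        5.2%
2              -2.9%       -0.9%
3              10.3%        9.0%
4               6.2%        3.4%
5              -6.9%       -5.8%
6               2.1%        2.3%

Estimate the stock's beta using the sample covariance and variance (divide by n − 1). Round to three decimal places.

1.190

Mean R_i = (4.4 − 2.9 + 10.3 + 6.2 − 6.9 + 2.1) / 6 = 2.2000%
Mean R_m = (5.2 − 0.9 + 9.0 + 3.4 − 5.8 + 2.3) / 6 = 2.2000%
Σ(R_i − R̄_i)(R_m − R̄_m) = 155.0800  ⇒  Cov = 155.0800 / 5 = 31.0160
Σ(R_m − R̄_m)² = 130.3000  ⇒  Var(R_m) = 130.3000 / 5 = 26.0600
β = Cov / Var(R_m) = 31.0160 / 26.0600 = 1.1902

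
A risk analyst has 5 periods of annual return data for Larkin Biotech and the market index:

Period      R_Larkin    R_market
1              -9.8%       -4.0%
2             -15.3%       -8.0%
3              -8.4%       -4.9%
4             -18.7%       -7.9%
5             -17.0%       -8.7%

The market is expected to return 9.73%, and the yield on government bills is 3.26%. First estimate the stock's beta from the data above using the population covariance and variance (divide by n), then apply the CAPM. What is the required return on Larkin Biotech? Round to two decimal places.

15.99%

Mean R_i = (-9.8 − 15.3 − 8.4 − 18.7 − 17.0) / 5 = -13.8400%
Mean R_m = (-4.0 − 8.0 − 4.9 − 7.9 − 8.7) / 5 = -6.7000%
Σ(R_i − R̄_i)(R_m − R̄_m) = 34.7500  ⇒  Cov = 34.7500 / 5 = 6.9500
Σ(R_m − R̄_m)² = 17.6600  ⇒  Var(R_m) = 17.6600 / 5 = 3.5320
β = Cov / Var(R_m) = 6.9500 / 3.5320 = 1.9677
MRP = 9.73% − 3.26% = 6.47%
E(R) = R_f + β × MRP = 3.26% + 1.9677 × 6.47% = 15.99%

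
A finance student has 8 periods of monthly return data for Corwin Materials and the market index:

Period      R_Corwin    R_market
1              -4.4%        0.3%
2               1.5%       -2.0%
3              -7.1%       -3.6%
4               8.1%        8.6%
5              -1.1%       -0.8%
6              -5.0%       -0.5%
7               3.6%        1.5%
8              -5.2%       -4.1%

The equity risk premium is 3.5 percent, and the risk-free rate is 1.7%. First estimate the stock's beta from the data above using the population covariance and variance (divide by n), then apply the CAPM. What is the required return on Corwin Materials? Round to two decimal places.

5.50%

Mean R_i = (-4.4 + 1.5 − 7.1 + 8.1 − 1.1 − 5.0 + 3.6 − 5.2) / 8 = -1.2000%
Mean R_m = (0.3 − 2.0 − 3.6 + 8.6 − 0.8 − 0.5 + 1.5 − 4.1) / 8 = -0.0750%
Σ(R_i − R̄_i)(R_m − R̄_m) = 120.2800  ⇒  Cov = 120.2800 / 8 = 15.0350
Σ(R_m − R̄_m)² = 110.9150  ⇒  Var(R_m) = 110.9150 / 8 = 13.8644
β = Cov / Var(R_m) = 15.0350 / 13.8644 = 1.0844
E(R) = R_f + β × MRP = 1.7% + 1.0844 × 3.5% = 5.50%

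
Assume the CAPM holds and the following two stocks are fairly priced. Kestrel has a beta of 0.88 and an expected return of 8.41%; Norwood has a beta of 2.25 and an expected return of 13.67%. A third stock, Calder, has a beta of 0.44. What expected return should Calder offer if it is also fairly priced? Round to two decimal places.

MRP (SML slope) = (13.67% − 8.41%) / (2.25 − 0.88) = 5.26% / 1.37 = 3.8394%
R_f (intercept) = 8.41% − 0.88 × 3.8394% = 5.0313%
E(R_Calder) = R_f + β × MRP = 5.0313% + 0.44 × 3.8394% = 6.72%

6.72%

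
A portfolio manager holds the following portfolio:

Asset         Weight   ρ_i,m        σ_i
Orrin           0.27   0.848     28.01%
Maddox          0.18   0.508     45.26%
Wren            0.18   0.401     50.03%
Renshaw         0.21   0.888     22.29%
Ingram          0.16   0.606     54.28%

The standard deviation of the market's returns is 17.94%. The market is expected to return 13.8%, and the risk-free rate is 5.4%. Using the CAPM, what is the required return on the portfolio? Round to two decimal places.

β_Orrin = 0.848 × 28.01% / 17.94% = 1.3240
β_Maddox = 0.508 × 45.26% / 17.94% = 1.2816
β_Wren = 0.401 × 50.03% / 17.94% = 1.1183
β_Renshaw = 0.888 × 22.29% / 17.94% = 1.1033
β_Ingram = 0.606 × 54.28% / 17.94% = 1.8335
β_P = Σ w_i β_i = 0.27×1.3240 + 0.18×1.2816 + 0.18×1.1183 + 0.21×1.1033 + 0.16×1.8335 = 1.3145
MRP = 13.8% − 5.4% = 8.40%
E(R_P) = R_f + β_P × MRP = 5.4% + 1.3145 × 8.4% = 16.44%

16.44%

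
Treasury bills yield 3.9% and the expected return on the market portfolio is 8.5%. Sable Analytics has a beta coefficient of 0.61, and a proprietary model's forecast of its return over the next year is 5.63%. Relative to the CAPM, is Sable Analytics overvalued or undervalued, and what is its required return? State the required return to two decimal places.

MRP = 8.5% − 3.9% = 4.60%
Required return = R_f + β·MRP = 3.9% + 0.61 × 4.6% = 6.71%
Forecast 5.63% < required 6.71% → the stock plots below the SML → overvalued.

Overvalued; required return 6.71%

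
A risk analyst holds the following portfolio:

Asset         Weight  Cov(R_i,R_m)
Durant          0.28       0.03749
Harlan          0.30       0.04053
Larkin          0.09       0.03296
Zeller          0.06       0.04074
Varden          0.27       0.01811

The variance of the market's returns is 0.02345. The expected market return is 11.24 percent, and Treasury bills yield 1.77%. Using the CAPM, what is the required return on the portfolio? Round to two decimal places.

β_Durant = 0.03749 / 0.02345 = 1.5987
β_Harlan = 0.04053 / 0.02345 = 1.7284
β_Larkin = 0.03296 / 0.02345 = 1.4055
β_Zeller = 0.04074 / 0.02345 = 1.7373
β_Varden = 0.01811 / 0.02345 = 0.7723
β_P = Σ w_i β_i = 0.28×1.5987 + 0.30×1.7284 + 0.09×1.4055 + 0.06×1.7373 + 0.27×0.7723 = 1.4054
MRP = 11.24% − 1.77% = 9.47%
E(R_P) = R_f + β_P × MRP = 1.77% + 1.4054 × 9.47% = 15.08%

15.08%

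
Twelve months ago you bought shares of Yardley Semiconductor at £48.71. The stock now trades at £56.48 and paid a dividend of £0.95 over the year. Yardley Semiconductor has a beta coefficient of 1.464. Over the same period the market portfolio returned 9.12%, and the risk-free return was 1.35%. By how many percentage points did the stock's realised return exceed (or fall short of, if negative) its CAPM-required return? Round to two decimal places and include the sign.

+5.18%

Realised HPR = (P1 + D1 − P0) / P0 = (56.48 + 0.95 − 48.71) / 48.71 = 8.72 / 48.71 = 17.9019%
MRP = 9.12% − 1.35% = 7.77%
CAPM required = R_f + β·MRP = 1.35% + 1.464 × 7.77% = 12.72528%
α = realised − required = 17.9019% − 12.72528% = +5.18%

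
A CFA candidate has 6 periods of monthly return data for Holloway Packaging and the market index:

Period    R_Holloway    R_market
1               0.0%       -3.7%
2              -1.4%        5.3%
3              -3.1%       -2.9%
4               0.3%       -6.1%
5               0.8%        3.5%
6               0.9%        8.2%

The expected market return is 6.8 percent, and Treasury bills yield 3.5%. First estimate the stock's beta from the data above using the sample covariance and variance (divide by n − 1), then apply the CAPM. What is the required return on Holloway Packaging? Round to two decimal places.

3.74%

Mean R_i = (0.0 − 1.4 − 3.1 + 0.3 + 0.8 + 0.9) / 6 = -0.4167%
Mean R_m = (-3.7 + 5.3 − 2.9 − 6.1 + 3.5 + 8.2) / 6 = 0.7167%
Σ(R_i − R̄_i)(R_m − R̄_m) = 11.7117  ⇒  Cov = 11.7117 / 5 = 2.3423
Σ(R_m − R̄_m)² = 163.8083  ⇒  Var(R_m) = 163.8083 / 5 = 32.7617
β = Cov / Var(R_m) = 2.3423 / 32.7617 = 0.0715
MRP = 6.8% − 3.5% = 3.30%
E(R) = R_f + β × MRP = 3.5% + 0.0715 × 3.3% = 3.74%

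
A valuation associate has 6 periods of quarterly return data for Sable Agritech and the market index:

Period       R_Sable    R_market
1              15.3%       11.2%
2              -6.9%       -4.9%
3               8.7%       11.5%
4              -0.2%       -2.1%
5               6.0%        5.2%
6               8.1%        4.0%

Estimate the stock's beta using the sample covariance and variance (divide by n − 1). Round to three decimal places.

1.065

Mean R_i = (15.3 − 6.9 + 8.7 − 0.2 + 6.0 + 8.1) / 6 = 5.1667%
Mean R_m = (11.2 − 4.9 + 11.5 − 2.1 + 5.2 + 4.0) / 6 = 4.1500%
Σ(R_i − R̄_i)(R_m − R̄_m) = 240.5900  ⇒  Cov = 240.5900 / 5 = 48.1180
Σ(R_m − R̄_m)² = 225.8150  ⇒  Var(R_m) = 225.8150 / 5 = 45.1630
β = Cov / Var(R_m) = 48.1180 / 45.1630 = 1.0654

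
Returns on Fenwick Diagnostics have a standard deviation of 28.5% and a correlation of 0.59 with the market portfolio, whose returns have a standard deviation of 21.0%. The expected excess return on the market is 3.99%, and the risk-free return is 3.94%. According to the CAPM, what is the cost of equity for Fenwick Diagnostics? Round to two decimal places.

7.13%

β = ρ × σ_i / σ_m = 0.59 × 28.5% / 21.0% = 0.8007
E(R) = 3.94% + 0.8007 × 3.99% = 7.13%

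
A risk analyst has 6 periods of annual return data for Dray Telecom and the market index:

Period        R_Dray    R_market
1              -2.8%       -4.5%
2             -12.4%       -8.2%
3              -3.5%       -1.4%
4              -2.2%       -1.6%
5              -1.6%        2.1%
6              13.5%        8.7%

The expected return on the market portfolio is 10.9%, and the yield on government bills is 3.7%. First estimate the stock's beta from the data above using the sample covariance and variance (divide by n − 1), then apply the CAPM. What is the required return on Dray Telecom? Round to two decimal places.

Mean R_i = (-2.8 − 12.4 − 3.5 − 2.2 − 1.6 + 13.5) / 6 = -1.5000%
Mean R_m = (-4.5 − 8.2 − 1.4 − 1.6 + 2.1 + 8.7) / 6 = -0.8167%
Σ(R_i − R̄_i)(R_m − R̄_m) = 229.4400  ⇒  Cov = 229.4400 / 5 = 45.8880
Σ(R_m − R̄_m)² = 168.1083  ⇒  Var(R_m) = 168.1083 / 5 = 33.6217
β = Cov / Var(R_m) = 45.8880 / 33.6217 = 1.3648
MRP = 10.9% − 3.7% = 7.20%
E(R) = R_f + β × MRP = 3.7% + 1.3648 × 7.2% = 13.53%

13.53%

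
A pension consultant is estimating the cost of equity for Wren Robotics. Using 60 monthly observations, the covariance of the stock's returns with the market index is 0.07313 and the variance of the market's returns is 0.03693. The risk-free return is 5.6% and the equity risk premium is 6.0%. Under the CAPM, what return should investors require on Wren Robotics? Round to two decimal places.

β = Cov(R_i, R_m) / Var(R_m) = 0.07313 / 0.03693 = 1.9802
E(R) = R_f + β × MRP = 5.6% + 1.9802 × 6.0% = 17.48%

17.48%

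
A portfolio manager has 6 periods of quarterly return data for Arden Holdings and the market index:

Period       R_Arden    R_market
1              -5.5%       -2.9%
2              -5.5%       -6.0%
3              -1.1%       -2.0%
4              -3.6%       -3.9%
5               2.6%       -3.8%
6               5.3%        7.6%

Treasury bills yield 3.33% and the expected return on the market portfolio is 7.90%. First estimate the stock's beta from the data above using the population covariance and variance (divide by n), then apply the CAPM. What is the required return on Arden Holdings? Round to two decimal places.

6.54%

Mean R_i = (-5.5 − 5.5 − 1.1 − 3.6 + 2.6 + 5.3) / 6 = -1.3000%
Mean R_m = (-2.9 − 6.0 − 2.0 − 3.9 − 3.8 + 7.6) / 6 = -1.8333%
Σ(R_i − R̄_i)(R_m − R̄_m) = 81.2900  ⇒  Cov = 81.2900 / 6 = 13.5483
Σ(R_m − R̄_m)² = 115.6533  ⇒  Var(R_m) = 115.6533 / 6 = 19.2756
β = Cov / Var(R_m) = 13.5483 / 19.2756 = 0.7029
MRP = 7.90% − 3.33% = 4.57%
E(R) = R_f + β × MRP = 3.33% + 0.7029 × 4.57% = 6.54%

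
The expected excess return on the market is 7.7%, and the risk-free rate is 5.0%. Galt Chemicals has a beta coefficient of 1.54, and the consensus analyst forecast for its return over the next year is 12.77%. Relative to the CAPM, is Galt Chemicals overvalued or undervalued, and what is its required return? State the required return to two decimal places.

Required return = R_f + β·MRP = 5.0% + 1.54 × 7.7% = 16.86%
Forecast 12.77% < required 16.86% → the stock plots below the SML → overvalued.

Overvalued; required return 16.86%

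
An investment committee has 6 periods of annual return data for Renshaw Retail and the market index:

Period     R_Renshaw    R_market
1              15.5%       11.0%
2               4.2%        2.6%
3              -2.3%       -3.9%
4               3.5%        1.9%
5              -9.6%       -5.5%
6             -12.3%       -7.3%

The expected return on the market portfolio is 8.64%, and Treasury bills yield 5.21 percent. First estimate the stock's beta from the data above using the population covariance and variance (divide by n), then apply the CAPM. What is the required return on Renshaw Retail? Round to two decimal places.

10.27%

Mean R_i = (15.5 + 4.2 − 2.3 + 3.5 − 9.6 − 12.3) / 6 = -0.1667%
Mean R_m = (11.0 + 2.6 − 3.9 + 1.9 − 5.5 − 7.3) / 6 = -0.2000%
Σ(R_i − R̄_i)(R_m − R̄_m) = 339.4300  ⇒  Cov = 339.4300 / 6 = 56.5717
Σ(R_m − R̄_m)² = 229.8800  ⇒  Var(R_m) = 229.8800 / 6 = 38.3133
β = Cov / Var(R_m) = 56.5717 / 38.3133 = 1.4766
MRP = 8.64% − 5.21% = 3.43%
E(R) = R_f + β × MRP = 5.21% + 1.4766 × 3.43% = 10.27%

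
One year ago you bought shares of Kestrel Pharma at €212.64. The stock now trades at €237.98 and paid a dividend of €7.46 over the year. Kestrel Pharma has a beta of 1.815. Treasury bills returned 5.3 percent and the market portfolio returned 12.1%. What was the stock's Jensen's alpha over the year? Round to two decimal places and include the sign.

Realised HPR = (P1 + D1 − P0) / P0 = (237.98 + 7.46 − 212.64) / 212.64 = 32.80 / 212.64 = 15.4251%
MRP = 12.1% − 5.3% = 6.80%
CAPM required = R_f + β·MRP = 5.3% + 1.815 × 6.8% = 17.6420%
α = realised − required = 15.4251% − 17.6420% = -2.22%

-2.22%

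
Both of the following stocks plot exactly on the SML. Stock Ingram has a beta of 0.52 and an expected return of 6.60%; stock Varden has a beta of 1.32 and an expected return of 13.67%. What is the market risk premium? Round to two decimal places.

Both satisfy E(R) = R_f + β·MRP, so the slope of the SML is
MRP = (13.67% − 6.60%) / (1.32 − 0.52) = 7.07% / 0.80 = 8.8375%

8.84%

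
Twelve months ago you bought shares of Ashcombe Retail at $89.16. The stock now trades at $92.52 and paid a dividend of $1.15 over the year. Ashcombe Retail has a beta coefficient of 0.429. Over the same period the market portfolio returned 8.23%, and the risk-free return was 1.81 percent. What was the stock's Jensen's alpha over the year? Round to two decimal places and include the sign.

Realised HPR = (P1 + D1 − P0) / P0 = (92.52 + 1.15 − 89.16) / 89.16 = 4.51 / 89.16 = 5.0583%
MRP = 8.23% − 1.81% = 6.42%
CAPM required = R_f + β·MRP = 1.81% + 0.429 × 6.42% = 4.56418%
α = realised − required = 5.0583% − 4.56418% = +0.49%

+0.49%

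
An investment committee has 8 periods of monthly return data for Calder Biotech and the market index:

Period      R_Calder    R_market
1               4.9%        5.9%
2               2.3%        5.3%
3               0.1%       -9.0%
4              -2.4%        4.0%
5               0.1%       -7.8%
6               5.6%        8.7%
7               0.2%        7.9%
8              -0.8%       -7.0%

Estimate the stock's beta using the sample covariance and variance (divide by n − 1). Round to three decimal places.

Mean R_i = (4.9 + 2.3 + 0.1 − 2.4 + 0.1 + 5.6 + 0.2 − 0.8) / 8 = 1.2500%
Mean R_m = (5.9 + 5.3 − 9.0 + 4.0 − 7.8 + 8.7 + 7.9 − 7.0) / 8 = 1.0000%
Σ(R_i − R̄_i)(R_m − R̄_m) = 75.7200  ⇒  Cov = 75.7200 / 7 = 10.8171
Σ(R_m − R̄_m)² = 399.8400  ⇒  Var(R_m) = 399.8400 / 7 = 57.1200
β = Cov / Var(R_m) = 10.8171 / 57.1200 = 0.1894

0.189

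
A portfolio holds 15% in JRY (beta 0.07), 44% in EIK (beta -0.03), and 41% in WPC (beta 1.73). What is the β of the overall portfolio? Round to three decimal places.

β_P = Σ w_i β_i = 0.15×0.07 + 0.44×-0.03 + 0.41×1.73 = 0.7066

0.707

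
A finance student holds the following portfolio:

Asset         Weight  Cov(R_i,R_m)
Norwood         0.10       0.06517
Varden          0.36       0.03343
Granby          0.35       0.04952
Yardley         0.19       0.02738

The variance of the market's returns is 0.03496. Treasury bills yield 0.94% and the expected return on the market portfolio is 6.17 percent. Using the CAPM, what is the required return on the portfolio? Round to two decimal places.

β_Norwood = 0.06517 / 0.03496 = 1.8641
β_Varden = 0.03343 / 0.03496 = 0.9562
β_Granby = 0.04952 / 0.03496 = 1.4165
β_Yardley = 0.02738 / 0.03496 = 0.7832
β_P = Σ w_i β_i = 0.10×1.8641 + 0.36×0.9562 + 0.35×1.4165 + 0.19×0.7832 = 1.1752
MRP = 6.17% − 0.94% = 5.23%
E(R_P) = R_f + β_P × MRP = 0.94% + 1.1752 × 5.23% = 7.09%

7.09%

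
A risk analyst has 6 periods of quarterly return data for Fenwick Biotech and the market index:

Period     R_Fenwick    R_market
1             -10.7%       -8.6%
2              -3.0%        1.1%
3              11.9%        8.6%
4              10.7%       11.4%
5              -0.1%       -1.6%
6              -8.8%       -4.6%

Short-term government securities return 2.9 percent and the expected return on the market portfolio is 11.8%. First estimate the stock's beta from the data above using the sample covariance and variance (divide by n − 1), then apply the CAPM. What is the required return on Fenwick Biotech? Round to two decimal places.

13.53%

Mean R_i = (-10.7 − 3.0 + 11.9 + 10.7 − 0.1 − 8.8) / 6 = 0.0000%
Mean R_m = (-8.6 + 1.1 + 8.6 + 11.4 − 1.6 − 4.6) / 6 = 1.0500%
Σ(R_i − R̄_i)(R_m − R̄_m) = 353.6800  ⇒  Cov = 353.6800 / 5 = 70.7360
Σ(R_m − R̄_m)² = 296.1950  ⇒  Var(R_m) = 296.1950 / 5 = 59.2390
β = Cov / Var(R_m) = 70.7360 / 59.2390 = 1.1941
MRP = 11.8% − 2.9% = 8.90%
E(R) = R_f + β × MRP = 2.9% + 1.1941 × 8.9% = 13.53%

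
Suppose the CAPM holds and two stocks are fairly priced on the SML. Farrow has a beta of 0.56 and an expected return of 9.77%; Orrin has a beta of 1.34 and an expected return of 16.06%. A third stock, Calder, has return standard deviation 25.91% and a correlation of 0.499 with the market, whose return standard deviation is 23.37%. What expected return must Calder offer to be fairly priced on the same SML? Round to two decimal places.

MRP = (16.06% − 9.77%) / (1.34 − 0.56) = 8.0641%
R_f = 9.77% − 0.56 × 8.0641% = 5.2541%
β_Calder = ρ·σ_i/σ_m = 0.499 × 25.91 / 23.37 = 0.5532
E(R_Calder) = R_f + β × MRP = 5.2541% + 0.5532 × 8.0641% = 9.72%

9.72%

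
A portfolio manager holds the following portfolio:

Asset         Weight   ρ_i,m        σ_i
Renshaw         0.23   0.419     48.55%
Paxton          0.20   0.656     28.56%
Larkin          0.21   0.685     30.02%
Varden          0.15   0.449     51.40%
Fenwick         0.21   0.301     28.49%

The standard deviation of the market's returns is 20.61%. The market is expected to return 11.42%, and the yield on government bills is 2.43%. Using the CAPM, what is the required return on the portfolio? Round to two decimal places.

β_Renshaw = 0.419 × 48.55% / 20.61% = 0.9870
β_Paxton = 0.656 × 28.56% / 20.61% = 0.9090
β_Larkin = 0.685 × 30.02% / 20.61% = 0.9978
β_Varden = 0.449 × 51.40% / 20.61% = 1.1198
β_Fenwick = 0.301 × 28.49% / 20.61% = 0.4161
β_P = Σ w_i β_i = 0.23×0.9870 + 0.20×0.9090 + 0.21×0.9978 + 0.15×1.1198 + 0.21×0.4161 = 0.8737
MRP = 11.42% − 2.43% = 8.99%
E(R_P) = R_f + β_P × MRP = 2.43% + 0.8737 × 8.99% = 10.28%

10.28%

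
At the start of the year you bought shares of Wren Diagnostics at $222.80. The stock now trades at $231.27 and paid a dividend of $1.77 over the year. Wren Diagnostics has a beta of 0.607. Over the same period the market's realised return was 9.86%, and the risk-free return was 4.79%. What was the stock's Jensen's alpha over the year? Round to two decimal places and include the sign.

Realised HPR = (P1 + D1 − P0) / P0 = (231.27 + 1.77 − 222.80) / 222.80 = 10.24 / 222.80 = 4.5961%
MRP = 9.86% − 4.79% = 5.07%
CAPM required = R_f + β·MRP = 4.79% + 0.607 × 5.07% = 7.86749%
α = realised − required = 4.5961% − 7.86749% = -3.27%

-3.27%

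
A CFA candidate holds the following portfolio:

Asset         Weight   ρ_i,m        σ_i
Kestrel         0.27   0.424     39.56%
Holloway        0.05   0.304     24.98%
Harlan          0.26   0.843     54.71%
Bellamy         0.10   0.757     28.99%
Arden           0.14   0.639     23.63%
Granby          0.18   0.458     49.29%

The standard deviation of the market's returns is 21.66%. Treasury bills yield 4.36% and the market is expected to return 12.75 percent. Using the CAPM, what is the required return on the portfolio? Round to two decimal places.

β_Kestrel = 0.424 × 39.56% / 21.66% = 0.7744
β_Holloway = 0.304 × 24.98% / 21.66% = 0.3506
β_Harlan = 0.843 × 54.71% / 21.66% = 2.1293
β_Bellamy = 0.757 × 28.99% / 21.66% = 1.0132
β_Arden = 0.639 × 23.63% / 21.66% = 0.6971
β_Granby = 0.458 × 49.29% / 21.66% = 1.0422
β_P = Σ w_i β_i = 0.27×0.7744 + 0.05×0.3506 + 0.26×2.1293 + 0.10×1.0132 + 0.14×0.6971 + 0.18×1.0422 = 1.1667
MRP = 12.75% − 4.36% = 8.39%
E(R_P) = R_f + β_P × MRP = 4.36% + 1.1667 × 8.39% = 14.15%

14.15%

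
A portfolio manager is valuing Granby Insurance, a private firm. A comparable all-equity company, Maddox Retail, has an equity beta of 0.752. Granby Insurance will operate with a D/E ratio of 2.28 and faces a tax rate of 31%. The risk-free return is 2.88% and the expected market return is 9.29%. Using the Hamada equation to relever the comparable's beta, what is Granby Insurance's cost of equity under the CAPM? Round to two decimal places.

15.28%

β_L = β_U × [1 + (1 − t)(D/E)] = 0.752 × [1 + (1 − 0.31) × 2.28]
    = 0.752 × [1 + 0.69 × 2.28] = 0.752 × 2.5732 = 1.9350
MRP = 9.29% − 2.88% = 6.41%
E(R) = R_f + β_L × MRP = 2.88% + 1.9350 × 6.41% = 15.28%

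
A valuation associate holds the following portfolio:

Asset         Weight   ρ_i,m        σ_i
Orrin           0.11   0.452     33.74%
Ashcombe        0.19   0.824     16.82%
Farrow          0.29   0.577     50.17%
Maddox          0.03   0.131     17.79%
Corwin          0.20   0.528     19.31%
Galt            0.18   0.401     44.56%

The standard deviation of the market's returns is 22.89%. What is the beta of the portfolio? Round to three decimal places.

β_Orrin = 0.452 × 33.74% / 22.89% = 0.6663
β_Ashcombe = 0.824 × 16.82% / 22.89% = 0.6055
β_Farrow = 0.577 × 50.17% / 22.89% = 1.2647
β_Maddox = 0.131 × 17.79% / 22.89% = 0.1018
β_Corwin = 0.528 × 19.31% / 22.89% = 0.4454
β_Galt = 0.401 × 44.56% / 22.89% = 0.7806
β_P = Σ w_i β_i = 0.11×0.6663 + 0.19×0.6055 + 0.29×1.2647 + 0.03×0.1018 + 0.20×0.4454 + 0.18×0.7806 = 0.7877

0.788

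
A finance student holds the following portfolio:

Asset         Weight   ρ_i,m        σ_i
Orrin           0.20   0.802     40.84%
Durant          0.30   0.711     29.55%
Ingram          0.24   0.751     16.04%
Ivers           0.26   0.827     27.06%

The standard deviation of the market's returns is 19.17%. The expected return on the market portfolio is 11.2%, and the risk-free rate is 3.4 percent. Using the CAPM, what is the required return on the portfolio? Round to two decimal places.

β_Orrin = 0.802 × 40.84% / 19.17% = 1.7086
β_Durant = 0.711 × 29.55% / 19.17% = 1.0960
β_Ingram = 0.751 × 16.04% / 19.17% = 0.6284
β_Ivers = 0.827 × 27.06% / 19.17% = 1.1674
β_P = Σ w_i β_i = 0.20×1.7086 + 0.30×1.0960 + 0.24×0.6284 + 0.26×1.1674 = 1.1249
MRP = 11.2% − 3.4% = 7.80%
E(R_P) = R_f + β_P × MRP = 3.4% + 1.1249 × 7.8% = 12.17%

12.17%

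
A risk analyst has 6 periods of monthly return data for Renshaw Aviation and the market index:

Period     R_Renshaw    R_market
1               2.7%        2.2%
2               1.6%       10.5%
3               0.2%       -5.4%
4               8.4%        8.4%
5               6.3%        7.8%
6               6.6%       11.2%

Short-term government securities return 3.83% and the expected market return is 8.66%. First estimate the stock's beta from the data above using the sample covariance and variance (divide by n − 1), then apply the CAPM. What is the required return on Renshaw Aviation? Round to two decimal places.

Mean R_i = (2.7 + 1.6 + 0.2 + 8.4 + 6.3 + 6.6) / 6 = 4.3000%
Mean R_m = (2.2 + 10.5 − 5.4 + 8.4 + 7.8 + 11.2) / 6 = 5.7833%
Σ(R_i − R̄_i)(R_m − R̄_m) = 66.0700  ⇒  Cov = 66.0700 / 5 = 13.2140
Σ(R_m − R̄_m)² = 200.4083  ⇒  Var(R_m) = 200.4083 / 5 = 40.0817
β = Cov / Var(R_m) = 13.2140 / 40.0817 = 0.3297
MRP = 8.66% − 3.83% = 4.83%
E(R) = R_f + β × MRP = 3.83% + 0.3297 × 4.83% = 5.42%

5.42%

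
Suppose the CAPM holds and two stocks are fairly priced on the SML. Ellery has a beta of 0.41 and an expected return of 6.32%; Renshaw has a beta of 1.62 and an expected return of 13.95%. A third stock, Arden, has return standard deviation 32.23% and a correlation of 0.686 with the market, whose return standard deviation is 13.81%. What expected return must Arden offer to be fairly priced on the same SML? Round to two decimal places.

13.83%

MRP = (13.95% − 6.32%) / (1.62 − 0.41) = 6.3058%
R_f = 6.32% − 0.41 × 6.3058% = 3.7346%
β_Arden = ρ·σ_i/σ_m = 0.686 × 32.23 / 13.81 = 1.6010
E(R_Arden) = R_f + β × MRP = 3.7346% + 1.6010 × 6.3058% = 13.83%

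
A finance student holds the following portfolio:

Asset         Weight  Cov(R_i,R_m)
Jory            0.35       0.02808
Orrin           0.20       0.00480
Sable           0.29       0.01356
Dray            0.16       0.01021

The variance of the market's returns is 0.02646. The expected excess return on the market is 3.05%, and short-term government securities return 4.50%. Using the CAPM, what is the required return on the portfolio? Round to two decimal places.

β_Jory = 0.02808 / 0.02646 = 1.0612
β_Orrin = 0.00480 / 0.02646 = 0.1814
β_Sable = 0.01356 / 0.02646 = 0.5125
β_Dray = 0.01021 / 0.02646 = 0.3859
β_P = Σ w_i β_i = 0.35×1.0612 + 0.20×0.1814 + 0.29×0.5125 + 0.16×0.3859 = 0.6181
E(R_P) = R_f + β_P × MRP = 4.50% + 0.6181 × 3.05% = 6.39%

6.39%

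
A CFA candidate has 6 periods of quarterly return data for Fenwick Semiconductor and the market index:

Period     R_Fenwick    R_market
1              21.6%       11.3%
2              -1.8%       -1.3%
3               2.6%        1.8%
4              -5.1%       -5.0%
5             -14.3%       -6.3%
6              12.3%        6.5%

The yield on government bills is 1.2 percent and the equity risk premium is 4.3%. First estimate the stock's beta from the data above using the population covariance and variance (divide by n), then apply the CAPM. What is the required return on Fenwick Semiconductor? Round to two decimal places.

Mean R_i = (21.6 − 1.8 + 2.6 − 5.1 − 14.3 + 12.3) / 6 = 2.5500%
Mean R_m = (11.3 − 1.3 + 1.8 − 5.0 − 6.3 + 6.5) / 6 = 1.1667%
Σ(R_i − R̄_i)(R_m − R̄_m) = 428.7900  ⇒  Cov = 428.7900 / 6 = 71.4650
Σ(R_m − R̄_m)² = 231.3933  ⇒  Var(R_m) = 231.3933 / 6 = 38.5656
β = Cov / Var(R_m) = 71.4650 / 38.5656 = 1.8531
E(R) = R_f + β × MRP = 1.2% + 1.8531 × 4.3% = 9.17%

9.17%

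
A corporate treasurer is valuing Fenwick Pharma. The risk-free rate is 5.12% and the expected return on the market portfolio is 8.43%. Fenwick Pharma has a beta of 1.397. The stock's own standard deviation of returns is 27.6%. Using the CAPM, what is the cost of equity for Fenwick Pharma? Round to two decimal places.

9.74%

Market risk premium = E(R_m) − R_f = 8.43% − 5.12% = 3.31%
E(R) = R_f + β × MRP = 5.12% + 1.397 × 3.31% = 9.74%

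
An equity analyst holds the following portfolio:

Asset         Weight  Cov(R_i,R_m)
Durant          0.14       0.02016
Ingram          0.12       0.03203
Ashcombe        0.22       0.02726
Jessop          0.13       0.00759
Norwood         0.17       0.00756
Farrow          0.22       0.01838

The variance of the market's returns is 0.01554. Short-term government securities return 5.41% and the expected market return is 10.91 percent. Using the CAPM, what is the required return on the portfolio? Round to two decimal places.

12.13%

β_Durant = 0.02016 / 0.01554 = 1.2973
β_Ingram = 0.03203 / 0.01554 = 2.0611
β_Ashcombe = 0.02726 / 0.01554 = 1.7542
β_Jessop = 0.00759 / 0.01554 = 0.4884
β_Norwood = 0.00756 / 0.01554 = 0.4865
β_Farrow = 0.01838 / 0.01554 = 1.1828
β_P = Σ w_i β_i = 0.14×1.2973 + 0.12×2.0611 + 0.22×1.7542 + 0.13×0.4884 + 0.17×0.4865 + 0.22×1.1828 = 1.2213
MRP = 10.91% − 5.41% = 5.50%
E(R_P) = R_f + β_P × MRP = 5.41% + 1.2213 × 5.50% = 12.13%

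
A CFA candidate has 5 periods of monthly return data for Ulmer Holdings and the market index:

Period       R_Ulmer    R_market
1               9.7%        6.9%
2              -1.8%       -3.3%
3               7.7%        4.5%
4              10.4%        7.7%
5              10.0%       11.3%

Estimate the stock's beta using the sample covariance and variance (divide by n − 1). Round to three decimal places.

0.888

Mean R_i = (9.7 − 1.8 + 7.7 + 10.4 + 10.0) / 5 = 7.2000%
Mean R_m = (6.9 − 3.3 + 4.5 + 7.7 + 11.3) / 5 = 5.4200%
Σ(R_i − R̄_i)(R_m − R̄_m) = 105.4800  ⇒  Cov = 105.4800 / 4 = 26.3700
Σ(R_m − R̄_m)² = 118.8480  ⇒  Var(R_m) = 118.8480 / 4 = 29.7120
β = Cov / Var(R_m) = 26.3700 / 29.7120 = 0.8875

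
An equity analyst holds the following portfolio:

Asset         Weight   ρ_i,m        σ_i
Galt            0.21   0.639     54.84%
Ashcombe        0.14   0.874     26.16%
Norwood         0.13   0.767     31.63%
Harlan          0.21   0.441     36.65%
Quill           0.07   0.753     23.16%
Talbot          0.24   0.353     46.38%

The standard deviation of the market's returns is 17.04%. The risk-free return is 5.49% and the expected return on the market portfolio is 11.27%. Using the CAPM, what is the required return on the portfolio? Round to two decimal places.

13.04%

β_Galt = 0.639 × 54.84% / 17.04% = 2.0565
β_Ashcombe = 0.874 × 26.16% / 17.04% = 1.3418
β_Norwood = 0.767 × 31.63% / 17.04% = 1.4237
β_Harlan = 0.441 × 36.65% / 17.04% = 0.9485
β_Quill = 0.753 × 23.16% / 17.04% = 1.0234
β_Talbot = 0.353 × 46.38% / 17.04% = 0.9608
β_P = Σ w_i β_i = 0.21×2.0565 + 0.14×1.3418 + 0.13×1.4237 + 0.21×0.9485 + 0.07×1.0234 + 0.24×0.9608 = 1.3062
MRP = 11.27% − 5.49% = 5.78%
E(R_P) = R_f + β_P × MRP = 5.49% + 1.3062 × 5.78% = 13.04%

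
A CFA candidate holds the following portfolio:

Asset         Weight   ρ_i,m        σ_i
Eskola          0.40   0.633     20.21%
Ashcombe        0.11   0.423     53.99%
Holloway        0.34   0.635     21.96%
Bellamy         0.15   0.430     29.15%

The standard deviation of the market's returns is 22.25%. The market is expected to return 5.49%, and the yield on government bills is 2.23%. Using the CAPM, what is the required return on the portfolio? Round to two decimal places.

β_Eskola = 0.633 × 20.21% / 22.25% = 0.5750
β_Ashcombe = 0.423 × 53.99% / 22.25% = 1.0264
β_Holloway = 0.635 × 21.96% / 22.25% = 0.6267
β_Bellamy = 0.430 × 29.15% / 22.25% = 0.5633
β_P = Σ w_i β_i = 0.40×0.5750 + 0.11×1.0264 + 0.34×0.6267 + 0.15×0.5633 = 0.6405
MRP = 5.49% − 2.23% = 3.26%
E(R_P) = R_f + β_P × MRP = 2.23% + 0.6405 × 3.26% = 4.32%

4.32%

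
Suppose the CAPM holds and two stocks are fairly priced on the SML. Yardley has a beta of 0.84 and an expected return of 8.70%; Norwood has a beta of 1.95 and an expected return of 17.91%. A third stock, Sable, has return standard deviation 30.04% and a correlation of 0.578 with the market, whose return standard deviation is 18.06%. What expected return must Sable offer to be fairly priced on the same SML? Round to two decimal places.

MRP = (17.91% − 8.70%) / (1.95 − 0.84) = 8.2973%
R_f = 8.70% − 0.84 × 8.2973% = 1.7303%
β_Sable = ρ·σ_i/σ_m = 0.578 × 30.04 / 18.06 = 0.9614
E(R_Sable) = R_f + β × MRP = 1.7303% + 0.9614 × 8.2973% = 9.71%

9.71%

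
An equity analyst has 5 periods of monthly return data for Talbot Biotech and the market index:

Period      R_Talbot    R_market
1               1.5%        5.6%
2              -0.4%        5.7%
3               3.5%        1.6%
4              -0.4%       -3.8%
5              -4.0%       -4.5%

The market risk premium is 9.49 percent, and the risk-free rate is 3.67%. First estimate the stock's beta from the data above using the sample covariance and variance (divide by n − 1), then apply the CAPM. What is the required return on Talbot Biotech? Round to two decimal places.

Mean R_i = (1.5 − 0.4 + 3.5 − 0.4 − 4.0) / 5 = 0.0400%
Mean R_m = (5.6 + 5.7 + 1.6 − 3.8 − 4.5) / 5 = 0.9200%
Σ(R_i − R̄_i)(R_m − R̄_m) = 31.0560  ⇒  Cov = 31.0560 / 4 = 7.7640
Σ(R_m − R̄_m)² = 96.8680  ⇒  Var(R_m) = 96.8680 / 4 = 24.2170
β = Cov / Var(R_m) = 7.7640 / 24.2170 = 0.3206
E(R) = R_f + β × MRP = 3.67% + 0.3206 × 9.49% = 6.71%

6.71%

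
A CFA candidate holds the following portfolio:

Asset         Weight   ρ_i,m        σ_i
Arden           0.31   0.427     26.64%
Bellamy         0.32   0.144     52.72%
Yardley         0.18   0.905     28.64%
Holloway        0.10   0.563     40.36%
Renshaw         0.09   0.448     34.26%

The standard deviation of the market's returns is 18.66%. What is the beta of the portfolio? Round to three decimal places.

0.765

β_Arden = 0.427 × 26.64% / 18.66% = 0.6096
β_Bellamy = 0.144 × 52.72% / 18.66% = 0.4068
β_Yardley = 0.905 × 28.64% / 18.66% = 1.3890
β_Holloway = 0.563 × 40.36% / 18.66% = 1.2177
β_Renshaw = 0.448 × 34.26% / 18.66% = 0.8225
β_P = Σ w_i β_i = 0.31×0.6096 + 0.32×0.4068 + 0.18×1.3890 + 0.10×1.2177 + 0.09×0.8225 = 0.7650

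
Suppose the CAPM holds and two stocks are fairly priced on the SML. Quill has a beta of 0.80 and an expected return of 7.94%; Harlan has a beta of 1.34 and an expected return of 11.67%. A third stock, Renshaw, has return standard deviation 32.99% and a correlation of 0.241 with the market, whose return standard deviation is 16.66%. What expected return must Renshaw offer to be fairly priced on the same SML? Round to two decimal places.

5.71%

MRP = (11.67% − 7.94%) / (1.34 − 0.80) = 6.9074%
R_f = 7.94% − 0.80 × 6.9074% = 2.4141%
β_Renshaw = ρ·σ_i/σ_m = 0.241 × 32.99 / 16.66 = 0.4772
E(R_Renshaw) = R_f + β × MRP = 2.4141% + 0.4772 × 6.9074% = 5.71%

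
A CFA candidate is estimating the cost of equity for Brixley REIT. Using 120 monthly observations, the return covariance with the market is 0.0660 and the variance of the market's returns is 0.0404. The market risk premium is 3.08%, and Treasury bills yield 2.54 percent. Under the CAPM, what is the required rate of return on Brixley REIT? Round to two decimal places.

β = Cov(R_i, R_m) / Var(R_m) = 0.0660 / 0.0404 = 1.6337
E(R) = R_f + β × MRP = 2.54% + 1.6337 × 3.08% = 7.57%

7.57%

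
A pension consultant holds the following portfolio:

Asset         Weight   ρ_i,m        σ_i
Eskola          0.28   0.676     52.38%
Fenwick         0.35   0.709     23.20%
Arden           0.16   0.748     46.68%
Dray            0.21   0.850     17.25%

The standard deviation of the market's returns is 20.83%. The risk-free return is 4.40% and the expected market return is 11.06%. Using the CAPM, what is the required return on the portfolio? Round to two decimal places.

β_Eskola = 0.676 × 52.38% / 20.83% = 1.6999
β_Fenwick = 0.709 × 23.20% / 20.83% = 0.7897
β_Arden = 0.748 × 46.68% / 20.83% = 1.6763
β_Dray = 0.850 × 17.25% / 20.83% = 0.7039
β_P = Σ w_i β_i = 0.28×1.6999 + 0.35×0.7897 + 0.16×1.6763 + 0.21×0.7039 = 1.1684
MRP = 11.06% − 4.40% = 6.66%
E(R_P) = R_f + β_P × MRP = 4.40% + 1.1684 × 6.66% = 12.18%

12.18%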